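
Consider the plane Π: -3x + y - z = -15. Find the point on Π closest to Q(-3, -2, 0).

Foot = Q − λn with λ = (n·Q − d)/|n|² = (7 − (-15))/11 = 2.
Foot = (-3, -2, 0) − 2·(-3, 1, -1) = (3, -4, 2).

(3, -4, 2)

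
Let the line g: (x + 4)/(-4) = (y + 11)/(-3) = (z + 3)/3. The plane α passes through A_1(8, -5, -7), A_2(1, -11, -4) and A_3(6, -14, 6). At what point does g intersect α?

(8, -2, -12)

g has direction (-4, -3, 3) through (-4, -11, -3).
A_1A_2 = (-7, -6, 3), A_1A_3 = (-2, -9, 13); a normal to α is A_1A_2 × A_1A_3 = (-51, 85, 51).
Using A_1: α has equation -51x + 85y + 51z = -1190.
Substitute r = (-4, -11, -3) + t(-4, -3, 3) into the plane: -884 + 102t = -1190, so t = -3.
Intersection: (-4, -11, -3) + (-3)·(-4, -3, 3) = (8, -2, -12).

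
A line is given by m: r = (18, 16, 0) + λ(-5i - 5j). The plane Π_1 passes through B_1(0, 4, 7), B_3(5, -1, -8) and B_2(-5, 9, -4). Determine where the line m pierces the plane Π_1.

B_1B_3 = (5, -5, -15), B_1B_2 = (-5, 5, -11); a normal to Π_1 is B_1B_3 × B_1B_2 = (130, 130, 0).
Using B_1: Π_1 has equation 130x + 130y = 520.
Substitute r = (18, 16, 0) + t(-5, -5, 0) into the plane: 4420 + (-1300)t = 520, so t = 3.
Intersection: (18, 16, 0) + 3·(-5, -5, 0) = (3, 1, 0).

(3, 1, 0)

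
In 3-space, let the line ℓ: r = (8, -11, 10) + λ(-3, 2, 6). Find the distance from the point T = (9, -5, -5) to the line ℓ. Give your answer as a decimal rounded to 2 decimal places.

11.32

Taking (8, -11, 10) on ℓ with direction v = (-3, 2, 6): w = T − (8, -11, 10) = (1, 6, -15), and w × v = (66, 39, 20).
Distance = |w × v| / |v| = √6277 / √49 ≈ 11.32.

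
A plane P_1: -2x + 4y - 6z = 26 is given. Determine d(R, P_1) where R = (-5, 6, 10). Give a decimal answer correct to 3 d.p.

n·R − d = (-2)·(-5) + (4)·(6) + (-6)·(10) − 26 = -52; |n| = √56.
Distance = |-52| / √56 = 52/√56 ≈ 6.949.

6.949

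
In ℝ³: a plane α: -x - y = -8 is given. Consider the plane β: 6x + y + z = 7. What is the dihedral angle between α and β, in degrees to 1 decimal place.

36.6

cos θ = |n₁·n₂| / (|n₁||n₂|) = |-7| / (√2 · √38).
θ = arccos(0.80296) ≈ 36.6°.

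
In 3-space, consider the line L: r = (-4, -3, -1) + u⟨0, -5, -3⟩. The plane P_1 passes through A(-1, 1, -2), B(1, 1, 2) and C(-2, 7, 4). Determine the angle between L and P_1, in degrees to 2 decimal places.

13.98

AB = (2, 0, 4), AC = (-1, 6, 6); a normal to P_1 is AB × AC = (-24, -16, 12).
Using A: P_1 has equation -24x - 16y + 12z = -16.
sin θ = |n·v| / (|n||v|) = |44| / (√976 · √34) = 0.24154.
θ ≈ 13.98°.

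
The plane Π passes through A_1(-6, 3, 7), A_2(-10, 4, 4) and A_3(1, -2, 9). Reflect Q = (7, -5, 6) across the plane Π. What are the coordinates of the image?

(3, -9, 10)

A_1A_2 = (-4, 1, -3), A_1A_3 = (7, -5, 2); a normal to Π is A_1A_2 × A_1A_3 = (-13, -13, 13).
Using A_1: Π has equation -13x - 13y + 13z = 130.
λ = (n·Q − d)/|n|² = (52 − 130)/507 = -2/13.
Reflection = Q − 2λn = (7, -5, 6) − (-4/13)·(-13, -13, 13) = (3, -9, 10).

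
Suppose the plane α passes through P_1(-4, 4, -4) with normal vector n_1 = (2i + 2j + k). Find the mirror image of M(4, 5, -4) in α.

α: n_1·r = n_1·P_1 gives 2x + 2y + z = -4.
λ = (n·M − d)/|n|² = (14 − (-4))/9 = 2.
Reflection = M − 2λn = (4, 5, -4) − 4·(2, 2, 1) = (-4, -3, -8).

(-4, -3, -8)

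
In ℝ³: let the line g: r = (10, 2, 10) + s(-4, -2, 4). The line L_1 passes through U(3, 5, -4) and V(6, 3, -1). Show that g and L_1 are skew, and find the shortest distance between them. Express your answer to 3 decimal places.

4.954

A direction vector for L_1 is V − U = (3, -2, 3).
Common perpendicular direction n = (-4, -2, 4) × (3, -2, 3) = (2, 24, 14).
With w = (3, 5, -4) − (10, 2, 10) = (-7, 3, -14), w · n = -138.
Since n ≠ 0 the lines are not parallel, and w · n = -138 ≠ 0 so they do not intersect; hence they are skew.
Distance = |w · n| / |n| = |-138| / √776 ≈ 4.954.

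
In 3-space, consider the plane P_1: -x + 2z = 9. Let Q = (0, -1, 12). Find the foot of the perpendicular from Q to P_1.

Foot = Q − λn with λ = (n·Q − d)/|n|² = (24 − 9)/5 = 3.
Foot = (0, -1, 12) − 3·(-1, 0, 2) = (3, -1, 6).

(3, -1, 6)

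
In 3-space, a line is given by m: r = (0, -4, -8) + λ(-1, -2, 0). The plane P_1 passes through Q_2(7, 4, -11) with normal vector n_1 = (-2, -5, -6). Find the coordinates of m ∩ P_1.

(3, 2, -8)

P_1: n_1·r = n_1·Q_2 gives -2x - 5y - 6z = 32.
Substitute r = (0, -4, -8) + t(-1, -2, 0) into the plane: 68 + 12t = 32, so t = -3.
Intersection: (0, -4, -8) + (-3)·(-1, -2, 0) = (3, 2, -8).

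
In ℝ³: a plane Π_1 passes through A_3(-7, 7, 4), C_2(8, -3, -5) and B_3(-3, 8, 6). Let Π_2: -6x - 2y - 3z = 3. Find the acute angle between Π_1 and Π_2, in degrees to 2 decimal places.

A_3C_2 = (15, -10, -9), A_3B_3 = (4, 1, 2); a normal to Π_1 is A_3C_2 × A_3B_3 = (-11, -66, 55).
Using A_3: Π_1 has equation -11x - 66y + 55z = -165.
cos θ = |n₁·n₂| / (|n₁||n₂|) = |33| / (√7502 · √49).
θ = arccos(0.05443) ≈ 86.88°.

86.88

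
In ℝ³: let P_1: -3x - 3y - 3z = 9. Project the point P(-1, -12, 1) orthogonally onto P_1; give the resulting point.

(2, -9, 4)

Foot = P − λn with λ = (n·P − d)/|n|² = (36 − 9)/27 = 1.
Foot = (-1, -12, 1) − 1·(-3, -3, -3) = (2, -9, 4).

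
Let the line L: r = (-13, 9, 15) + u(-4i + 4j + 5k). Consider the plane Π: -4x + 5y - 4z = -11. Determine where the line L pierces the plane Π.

Substitute r = (-13, 9, 15) + t(-4, 4, 5) into the plane: 37 + 16t = -11, so t = -3.
Intersection: (-13, 9, 15) + (-3)·(-4, 4, 5) = (-1, -3, 0).

(-1, -3, 0)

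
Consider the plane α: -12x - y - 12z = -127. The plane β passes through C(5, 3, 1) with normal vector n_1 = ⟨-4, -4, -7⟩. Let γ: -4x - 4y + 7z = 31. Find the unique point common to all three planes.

(6, -5, 5)

β: n_1·r = n_1·C gives -4x - 4y - 7z = -39.
Solving the 3×3 linear system -12x - y - 12z = -127, -4x - 4y - 7z = -39, -4x - 4y + 7z = 31 (e.g. by elimination or Cramer's rule, determinant = 616) gives (6, -5, 5).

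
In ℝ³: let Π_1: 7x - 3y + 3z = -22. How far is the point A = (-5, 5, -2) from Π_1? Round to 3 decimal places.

n·A − d = (7)·(-5) + (-3)·(5) + (3)·(-2) − (-22) = -34; |n| = √67.
Distance = |-34| / √67 = 34/√67 ≈ 4.154.

4.154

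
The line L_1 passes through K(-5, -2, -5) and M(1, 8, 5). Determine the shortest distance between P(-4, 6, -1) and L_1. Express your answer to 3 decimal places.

3.705

A direction vector for L_1 is M − K = (6, 10, 10).
Taking (-5, -2, -5) on L_1 with direction v = (6, 10, 10): w = P − (-5, -2, -5) = (1, 8, 4), and w × v = (40, 14, -38).
Distance = |w × v| / |v| = √3240 / √236 ≈ 3.705.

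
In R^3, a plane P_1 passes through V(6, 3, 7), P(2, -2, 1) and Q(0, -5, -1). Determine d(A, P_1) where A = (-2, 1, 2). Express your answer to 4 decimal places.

VP = (-4, -5, -6), VQ = (-6, -8, -8); a normal to P_1 is VP × VQ = (-8, 4, 2).
Using V: P_1 has equation -8x + 4y + 2z = -22.
n·A − d = (-8)·(-2) + (4)·(1) + (2)·(2) − (-22) = 46; |n| = √84.
Distance = |46| / √84 = 46/√84 ≈ 5.0190.

5.0190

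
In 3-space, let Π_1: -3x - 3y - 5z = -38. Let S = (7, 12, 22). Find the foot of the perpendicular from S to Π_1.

Foot = S − λn with λ = (n·S − d)/|n|² = (-167 − (-38))/43 = -3.
Foot = (7, 12, 22) − (-3)·(-3, -3, -5) = (-2, 3, 7).

(-2, 3, 7)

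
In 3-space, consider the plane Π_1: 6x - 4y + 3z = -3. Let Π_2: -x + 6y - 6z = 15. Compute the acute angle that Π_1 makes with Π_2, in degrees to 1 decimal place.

44.0

cos θ = |n₁·n₂| / (|n₁||n₂|) = |-48| / (√61 · √73).
θ = arccos(0.71931) ≈ 44.0°.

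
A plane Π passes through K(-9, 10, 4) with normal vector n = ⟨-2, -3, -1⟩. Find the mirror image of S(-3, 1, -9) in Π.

Π: n·r = n·K gives -2x - 3y - z = -16.
λ = (n·S − d)/|n|² = (12 − (-16))/14 = 2.
Reflection = S − 2λn = (-3, 1, -9) − 4·(-2, -3, -1) = (5, 13, -5).

(5, 13, -5)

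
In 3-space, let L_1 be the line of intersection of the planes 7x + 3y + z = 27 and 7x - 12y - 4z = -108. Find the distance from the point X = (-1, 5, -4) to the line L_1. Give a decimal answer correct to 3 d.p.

Direction of L_1: (7, 3, 1) × (7, -12, -4) = (0, 35, -105).
A point on L_1: solving the two plane equations with y = 12 gives (0, 12, -9).
Taking (0, 12, -9) on L_1 with direction v = (0, 35, -105): w = X − (0, 12, -9) = (-1, -7, 5), and w × v = (560, -105, -35).
Distance = |w × v| / |v| = √325850 / √12250 ≈ 5.158.

5.158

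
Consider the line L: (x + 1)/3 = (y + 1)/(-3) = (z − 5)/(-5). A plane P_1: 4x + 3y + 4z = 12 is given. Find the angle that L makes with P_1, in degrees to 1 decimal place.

23.9

L has direction (3, -3, -5) through (-1, -1, 5).
sin θ = |n·v| / (|n||v|) = |-17| / (√41 · √43) = 0.40488.
θ ≈ 23.9°.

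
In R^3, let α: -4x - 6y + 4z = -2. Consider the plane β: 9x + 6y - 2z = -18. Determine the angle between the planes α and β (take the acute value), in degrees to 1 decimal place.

cos θ = |n₁·n₂| / (|n₁||n₂|) = |-80| / (√68 · √121).
θ = arccos(0.88195) ≈ 28.1°.

28.1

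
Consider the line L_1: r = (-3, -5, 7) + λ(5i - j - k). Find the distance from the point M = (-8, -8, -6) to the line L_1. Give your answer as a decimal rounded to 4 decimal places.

14.1421

Taking (-3, -5, 7) on L_1 with direction v = (5, -1, -1): w = M − (-3, -5, 7) = (-5, -3, -13), and w × v = (-10, -70, 20).
Distance = |w × v| / |v| = √5400 / √27 ≈ 14.1421.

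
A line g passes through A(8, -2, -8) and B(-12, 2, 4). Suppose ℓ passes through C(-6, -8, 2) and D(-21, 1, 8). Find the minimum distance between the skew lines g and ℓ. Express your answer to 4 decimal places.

2.1227

A direction vector for g is B − A = (-20, 4, 12).
A direction vector for ℓ is D − C = (-15, 9, 6).
Common perpendicular direction n = (-20, 4, 12) × (-15, 9, 6) = (-84, -60, -120).
With w = (-6, -8, 2) − (8, -2, -8) = (-14, -6, 10), w · n = 336.
Distance = |w · n| / |n| = |336| / √25056 ≈ 2.1227.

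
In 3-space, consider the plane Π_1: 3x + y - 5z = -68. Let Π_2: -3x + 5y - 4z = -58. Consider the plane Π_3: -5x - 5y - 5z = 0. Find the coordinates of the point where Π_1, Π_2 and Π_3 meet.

Solving the 3×3 linear system 3x + y - 5z = -68, -3x + 5y - 4z = -58, -5x - 5y - 5z = 0 (e.g. by elimination or Cramer's rule, determinant = -330) gives (-4, -6, 10).

(-4, -6, 10)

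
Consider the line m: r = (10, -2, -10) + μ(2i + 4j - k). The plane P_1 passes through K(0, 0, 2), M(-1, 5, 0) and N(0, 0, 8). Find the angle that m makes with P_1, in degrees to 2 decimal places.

36.81

KM = (-1, 5, -2), KN = (0, 0, 6); a normal to P_1 is KM × KN = (30, 6, 0).
Using K: P_1 has equation 30x + 6y = 0.
sin θ = |n·v| / (|n||v|) = |84| / (√936 · √21) = 0.59914.
θ ≈ 36.81°.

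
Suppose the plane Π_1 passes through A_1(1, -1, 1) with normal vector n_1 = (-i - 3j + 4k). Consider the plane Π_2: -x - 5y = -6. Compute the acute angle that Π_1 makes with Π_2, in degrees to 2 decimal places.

52.02

Π_1: n_1·r = n_1·A_1 gives -x - 3y + 4z = 6.
cos θ = |n₁·n₂| / (|n₁||n₂|) = |16| / (√26 · √26).
θ = arccos(0.61538) ≈ 52.02°.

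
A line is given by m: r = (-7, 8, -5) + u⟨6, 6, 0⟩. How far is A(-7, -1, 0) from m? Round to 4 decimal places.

Taking (-7, 8, -5) on m with direction v = (6, 6, 0): w = A − (-7, 8, -5) = (0, -9, 5), and w × v = (-30, 30, 54).
Distance = |w × v| / |v| = √4716 / √72 ≈ 8.0932.

8.0932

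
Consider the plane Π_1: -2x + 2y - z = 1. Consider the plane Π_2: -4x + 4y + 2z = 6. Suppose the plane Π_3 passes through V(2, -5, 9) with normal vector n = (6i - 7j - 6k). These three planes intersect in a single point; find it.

Π_3: n·r = n·V gives 6x - 7y - 6z = -7.
Solving the 3×3 linear system -2x + 2y - z = 1, -4x + 4y + 2z = 6, 6x - 7y - 6z = -7 (e.g. by elimination or Cramer's rule, determinant = -8) gives (-6, -5, 1).

(-6, -5, 1)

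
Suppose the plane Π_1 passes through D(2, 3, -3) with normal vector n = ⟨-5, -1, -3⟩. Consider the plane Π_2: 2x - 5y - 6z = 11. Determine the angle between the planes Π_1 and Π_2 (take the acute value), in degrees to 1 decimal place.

74.2

Π_1: n·r = n·D gives -5x - y - 3z = -4.
cos θ = |n₁·n₂| / (|n₁||n₂|) = |13| / (√35 · √65).
θ = arccos(0.27255) ≈ 74.2°.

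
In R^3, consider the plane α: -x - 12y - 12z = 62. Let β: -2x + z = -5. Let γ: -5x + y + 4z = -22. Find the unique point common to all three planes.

Solving the 3×3 linear system -x - 12y - 12z = 62, -2x + z = -5, -5x + y + 4z = -22 (e.g. by elimination or Cramer's rule, determinant = -11) gives (-2, 4, -9).

(-2, 4, -9)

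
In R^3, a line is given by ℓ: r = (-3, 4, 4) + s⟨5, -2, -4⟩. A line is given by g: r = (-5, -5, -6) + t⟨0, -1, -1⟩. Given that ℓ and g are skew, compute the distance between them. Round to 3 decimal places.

Common perpendicular direction n = (5, -2, -4) × (0, -1, -1) = (-2, 5, -5).
With w = (-5, -5, -6) − (-3, 4, 4) = (-2, -9, -10), w · n = 9.
Distance = |w · n| / |n| = |9| / √54 ≈ 1.225.

1.225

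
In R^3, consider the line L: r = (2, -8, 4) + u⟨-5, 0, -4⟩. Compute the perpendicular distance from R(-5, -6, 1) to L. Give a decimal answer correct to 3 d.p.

2.850

Taking (2, -8, 4) on L with direction v = (-5, 0, -4): w = R − (2, -8, 4) = (-7, 2, -3), and w × v = (-8, -13, 10).
Distance = |w × v| / |v| = √333 / √41 ≈ 2.850.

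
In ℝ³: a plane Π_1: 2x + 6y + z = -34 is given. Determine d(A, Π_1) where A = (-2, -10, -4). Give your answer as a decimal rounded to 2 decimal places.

5.31

n·A − d = (2)·(-2) + (6)·(-10) + (1)·(-4) − (-34) = -34; |n| = √41.
Distance = |-34| / √41 = 34/√41 ≈ 5.31.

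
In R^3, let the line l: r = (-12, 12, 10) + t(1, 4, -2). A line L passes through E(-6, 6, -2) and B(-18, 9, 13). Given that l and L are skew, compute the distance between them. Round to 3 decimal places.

3.218

A direction vector for L is B − E = (-12, 3, 15).
Common perpendicular direction n = (1, 4, -2) × (-12, 3, 15) = (66, 9, 51).
With w = (-6, 6, -2) − (-12, 12, 10) = (6, -6, -12), w · n = -270.
Distance = |w · n| / |n| = |-270| / √7038 ≈ 3.218.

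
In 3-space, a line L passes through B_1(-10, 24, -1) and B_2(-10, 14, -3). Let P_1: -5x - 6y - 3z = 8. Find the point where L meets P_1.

A direction vector for L is B_2 − B_1 = (0, -10, -2).
Substitute r = (-10, 24, -1) + t(0, -10, -2) into the plane: -91 + 66t = 8, so t = 3/2.
Intersection: (-10, 24, -1) + (3/2)·(0, -10, -2) = (-10, 9, -4).

(-10, 9, -4)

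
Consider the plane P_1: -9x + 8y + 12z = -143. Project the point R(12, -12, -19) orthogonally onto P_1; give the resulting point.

Foot = R − λn with λ = (n·R − d)/|n|² = (-432 − (-143))/289 = -1.
Foot = (12, -12, -19) − (-1)·(-9, 8, 12) = (3, -4, -7).

(3, -4, -7)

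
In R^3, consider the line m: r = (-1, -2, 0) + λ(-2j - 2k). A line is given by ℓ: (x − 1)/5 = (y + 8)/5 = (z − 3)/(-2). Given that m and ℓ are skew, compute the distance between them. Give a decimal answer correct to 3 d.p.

ℓ has direction (5, 5, -2) through (1, -8, 3).
Common perpendicular direction n = (0, -2, -2) × (5, 5, -2) = (14, -10, 10).
With w = (1, -8, 3) − (-1, -2, 0) = (2, -6, 3), w · n = 118.
Distance = |w · n| / |n| = |118| / √396 ≈ 5.930.

5.930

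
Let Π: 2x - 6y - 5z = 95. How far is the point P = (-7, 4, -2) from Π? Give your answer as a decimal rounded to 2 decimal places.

n·P − d = (2)·(-7) + (-6)·(4) + (-5)·(-2) − 95 = -123; |n| = √65.
Distance = |-123| / √65 = 123/√65 ≈ 15.26.

15.26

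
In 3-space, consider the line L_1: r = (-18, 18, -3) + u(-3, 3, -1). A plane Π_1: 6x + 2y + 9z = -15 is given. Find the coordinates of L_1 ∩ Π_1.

Substitute r = (-18, 18, -3) + t(-3, 3, -1) into the plane: -99 + (-21)t = -15, so t = -4.
Intersection: (-18, 18, -3) + (-4)·(-3, 3, -1) = (-6, 6, 1).

(-6, 6, 1)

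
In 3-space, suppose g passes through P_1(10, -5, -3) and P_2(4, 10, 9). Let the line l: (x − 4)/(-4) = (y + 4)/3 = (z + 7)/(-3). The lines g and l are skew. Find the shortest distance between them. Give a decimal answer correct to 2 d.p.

A direction vector for g is P_2 − P_1 = (-6, 15, 12).
l has direction (-4, 3, -3) through (4, -4, -7).
Common perpendicular direction n = (-6, 15, 12) × (-4, 3, -3) = (-81, -66, 42).
With w = (4, -4, -7) − (10, -5, -3) = (-6, 1, -4), w · n = 252.
Distance = |w · n| / |n| = |252| / √12681 ≈ 2.24.

2.24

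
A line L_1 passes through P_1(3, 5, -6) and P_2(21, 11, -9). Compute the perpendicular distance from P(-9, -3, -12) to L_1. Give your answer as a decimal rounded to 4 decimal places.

8.9443

A direction vector for L_1 is P_2 − P_1 = (18, 6, -3).
Taking (3, 5, -6) on L_1 with direction v = (18, 6, -3): w = P − (3, 5, -6) = (-12, -8, -6), and w × v = (60, -144, 72).
Distance = |w × v| / |v| = √29520 / √369 ≈ 8.9443.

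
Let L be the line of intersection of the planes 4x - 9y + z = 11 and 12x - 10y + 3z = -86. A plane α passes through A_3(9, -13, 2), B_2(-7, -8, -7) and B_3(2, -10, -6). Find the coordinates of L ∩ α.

(-11, -7, -8)

Direction of L: (4, -9, 1) × (12, -10, 3) = (-17, 0, 68).
A point on L: solving the two plane equations with x = -12 gives (-12, -7, -4).
A_3B_2 = (-16, 5, -9), A_3B_3 = (-7, 3, -8); a normal to α is A_3B_2 × A_3B_3 = (-13, -65, -13).
Using A_3: α has equation -13x - 65y - 13z = 702.
Substitute r = (-12, -7, -4) + t(-17, 0, 68) into the plane: 663 + (-663)t = 702, so t = -1/17.
Intersection: (-12, -7, -4) + (-1/17)·(-17, 0, 68) = (-11, -7, -8).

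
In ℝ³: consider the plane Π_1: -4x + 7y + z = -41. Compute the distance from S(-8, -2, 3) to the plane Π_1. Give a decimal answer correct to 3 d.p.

n·S − d = (-4)·(-8) + (7)·(-2) + (1)·(3) − (-41) = 62; |n| = √66.
Distance = |62| / √66 = 62/√66 ≈ 7.632.

7.632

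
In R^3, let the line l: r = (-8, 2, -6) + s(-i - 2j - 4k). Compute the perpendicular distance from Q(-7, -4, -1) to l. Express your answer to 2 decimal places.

7.63

Taking (-8, 2, -6) on l with direction v = (-1, -2, -4): w = Q − (-8, 2, -6) = (1, -6, 5), and w × v = (34, -1, -8).
Distance = |w × v| / |v| = √1221 / √21 ≈ 7.63.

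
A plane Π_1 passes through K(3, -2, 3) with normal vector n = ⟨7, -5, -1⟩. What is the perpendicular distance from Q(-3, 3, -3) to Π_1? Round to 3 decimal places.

Π_1: n·r = n·K gives 7x - 5y - z = 28.
n·Q − d = (7)·(-3) + (-5)·(3) + (-1)·(-3) − 28 = -61; |n| = √75.
Distance = |-61| / √75 = 61/√75 ≈ 7.044.

7.044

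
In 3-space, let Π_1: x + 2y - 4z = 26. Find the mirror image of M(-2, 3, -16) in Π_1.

(-6, -5, 0)

λ = (n·M − d)/|n|² = (68 − 26)/21 = 2.
Reflection = M − 2λn = (-2, 3, -16) − 4·(1, 2, -4) = (-6, -5, 0).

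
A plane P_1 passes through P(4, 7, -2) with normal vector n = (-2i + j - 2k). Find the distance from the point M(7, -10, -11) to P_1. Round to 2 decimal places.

1.67

P_1: n·r = n·P gives -2x + y - 2z = 3.
n·M − d = (-2)·(7) + (1)·(-10) + (-2)·(-11) − 3 = -5; |n| = √9.
Distance = |-5| / √9 = 5/√9 ≈ 1.67.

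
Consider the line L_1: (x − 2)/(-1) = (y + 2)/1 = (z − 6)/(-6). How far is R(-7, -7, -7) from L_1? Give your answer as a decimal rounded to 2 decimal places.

9.90

L_1 has direction (-1, 1, -6) through (2, -2, 6).
Taking (2, -2, 6) on L_1 with direction v = (-1, 1, -6): w = R − (2, -2, 6) = (-9, -5, -13), and w × v = (43, -41, -14).
Distance = |w × v| / |v| = √3726 / √38 ≈ 9.90.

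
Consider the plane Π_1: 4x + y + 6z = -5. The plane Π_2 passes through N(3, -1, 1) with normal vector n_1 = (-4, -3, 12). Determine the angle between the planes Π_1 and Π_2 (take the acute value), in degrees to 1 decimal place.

Π_2: n_1·r = n_1·N gives -4x - 3y + 12z = 3.
cos θ = |n₁·n₂| / (|n₁||n₂|) = |53| / (√53 · √169).
θ = arccos(0.56001) ≈ 55.9°.

55.9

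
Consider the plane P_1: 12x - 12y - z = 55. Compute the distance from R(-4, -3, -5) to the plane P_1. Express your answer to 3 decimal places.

n·R − d = (12)·(-4) + (-12)·(-3) + (-1)·(-5) − 55 = -62; |n| = √289.
Distance = |-62| / √289 = 62/√289 ≈ 3.647.

3.647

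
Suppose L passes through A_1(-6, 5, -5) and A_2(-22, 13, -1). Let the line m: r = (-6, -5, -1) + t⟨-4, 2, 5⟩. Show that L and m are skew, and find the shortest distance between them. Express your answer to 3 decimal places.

A direction vector for L is A_2 − A_1 = (-16, 8, 4).
Common perpendicular direction n = (-16, 8, 4) × (-4, 2, 5) = (32, 64, 0).
With w = (-6, -5, -1) − (-6, 5, -5) = (0, -10, 4), w · n = -640.
Since n ≠ 0 the lines are not parallel, and w · n = -640 ≠ 0 so they do not intersect; hence they are skew.
Distance = |w · n| / |n| = |-640| / √5120 ≈ 8.944.

8.944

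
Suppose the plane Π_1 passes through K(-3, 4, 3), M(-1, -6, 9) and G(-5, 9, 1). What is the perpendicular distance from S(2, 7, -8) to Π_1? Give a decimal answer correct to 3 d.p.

KM = (2, -10, 6), KG = (-2, 5, -2); a normal to Π_1 is KM × KG = (-10, -8, -10).
Using K: Π_1 has equation -10x - 8y - 10z = -32.
n·S − d = (-10)·(2) + (-8)·(7) + (-10)·(-8) − (-32) = 36; |n| = √264.
Distance = |36| / √264 = 36/√264 ≈ 2.216.

2.216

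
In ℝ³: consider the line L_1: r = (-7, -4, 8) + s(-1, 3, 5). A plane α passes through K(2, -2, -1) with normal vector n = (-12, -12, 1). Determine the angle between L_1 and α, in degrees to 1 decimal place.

α: n·r = n·K gives -12x - 12y + z = -1.
sin θ = |n·v| / (|n||v|) = |-19| / (√289 · √35) = 0.18892.
θ ≈ 10.9°.

10.9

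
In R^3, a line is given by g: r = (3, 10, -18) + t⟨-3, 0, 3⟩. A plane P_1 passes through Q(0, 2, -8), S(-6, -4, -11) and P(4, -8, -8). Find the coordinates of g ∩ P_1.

QS = (-6, -6, -3), QP = (4, -10, 0); a normal to P_1 is QS × QP = (-30, -12, 84).
Using Q: P_1 has equation -30x - 12y + 84z = -696.
Substitute r = (3, 10, -18) + t(-3, 0, 3) into the plane: -1722 + 342t = -696, so t = 3.
Intersection: (3, 10, -18) + 3·(-3, 0, 3) = (-6, 10, -9).

(-6, 10, -9)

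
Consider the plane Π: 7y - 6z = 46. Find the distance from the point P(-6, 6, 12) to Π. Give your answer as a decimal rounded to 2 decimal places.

n·P − d = (0)·(-6) + (7)·(6) + (-6)·(12) − 46 = -76; |n| = √85.
Distance = |-76| / √85 = 76/√85 ≈ 8.24.

8.24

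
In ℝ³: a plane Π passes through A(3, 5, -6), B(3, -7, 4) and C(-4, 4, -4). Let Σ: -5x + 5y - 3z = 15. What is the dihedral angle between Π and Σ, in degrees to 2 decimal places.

88.10

AB = (0, -12, 10), AC = (-7, -1, 2); a normal to Π is AB × AC = (-14, -70, -84).
Using A: Π has equation -14x - 70y - 84z = 112.
cos θ = |n₁·n₂| / (|n₁||n₂|) = |-28| / (√12152 · √59).
θ = arccos(0.03307) ≈ 88.10°.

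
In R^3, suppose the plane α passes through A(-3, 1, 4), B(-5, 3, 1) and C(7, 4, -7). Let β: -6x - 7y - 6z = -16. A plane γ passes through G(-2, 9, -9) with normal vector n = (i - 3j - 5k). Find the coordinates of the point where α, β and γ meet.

AB = (-2, 2, -3), AC = (10, 3, -11); a normal to α is AB × AC = (-13, -52, -26).
Using A: α has equation -13x - 52y - 26z = -117.
γ: n·r = n·G gives x - 3y - 5z = 16.
Solving the 3×3 linear system -13x - 52y - 26z = -117, -6x - 7y - 6z = -16, x - 3y - 5z = 16 (e.g. by elimination or Cramer's rule, determinant = 1001) gives (3, 4, -5).

(3, 4, -5)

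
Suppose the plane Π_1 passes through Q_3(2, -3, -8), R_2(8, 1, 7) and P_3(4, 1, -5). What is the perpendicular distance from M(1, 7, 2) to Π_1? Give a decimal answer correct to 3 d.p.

6.308

Q_3R_2 = (6, 4, 15), Q_3P_3 = (2, 4, 3); a normal to Π_1 is Q_3R_2 × Q_3P_3 = (-48, 12, 16).
Using Q_3: Π_1 has equation -48x + 12y + 16z = -260.
n·M − d = (-48)·(1) + (12)·(7) + (16)·(2) − (-260) = 328; |n| = √2704.
Distance = |328| / √2704 = 328/√2704 ≈ 6.308.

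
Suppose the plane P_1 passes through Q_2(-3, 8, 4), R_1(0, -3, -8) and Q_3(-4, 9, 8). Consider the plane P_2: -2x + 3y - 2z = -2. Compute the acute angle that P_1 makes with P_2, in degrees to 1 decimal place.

Q_2R_1 = (3, -11, -12), Q_2Q_3 = (-1, 1, 4); a normal to P_1 is Q_2R_1 × Q_2Q_3 = (-32, 0, -8).
Using Q_2: P_1 has equation -32x - 8z = 64.
cos θ = |n₁·n₂| / (|n₁||n₂|) = |80| / (√1088 · √17).
θ = arccos(0.58824) ≈ 54.0°.

54.0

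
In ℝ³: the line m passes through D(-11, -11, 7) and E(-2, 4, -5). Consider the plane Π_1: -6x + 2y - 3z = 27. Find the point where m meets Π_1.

(-8, -6, 3)

A direction vector for m is E − D = (9, 15, -12).
Substitute r = (-11, -11, 7) + t(9, 15, -12) into the plane: 23 + 12t = 27, so t = 1/3.
Intersection: (-11, -11, 7) + (1/3)·(9, 15, -12) = (-8, -6, 3).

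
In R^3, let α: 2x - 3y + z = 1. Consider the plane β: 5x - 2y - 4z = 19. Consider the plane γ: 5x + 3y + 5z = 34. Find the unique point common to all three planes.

Solving the 3×3 linear system 2x - 3y + z = 1, 5x - 2y - 4z = 19, 5x + 3y + 5z = 34 (e.g. by elimination or Cramer's rule, determinant = 164) gives (5, 3, 0).

(5, 3, 0)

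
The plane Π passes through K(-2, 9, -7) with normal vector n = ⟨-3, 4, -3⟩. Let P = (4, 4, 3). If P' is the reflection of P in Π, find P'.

Π: n·r = n·K gives -3x + 4y - 3z = 63.
λ = (n·P − d)/|n|² = (-5 − 63)/34 = -2.
Reflection = P − 2λn = (4, 4, 3) − (-4)·(-3, 4, -3) = (-8, 20, -9).

(-8, 20, -9)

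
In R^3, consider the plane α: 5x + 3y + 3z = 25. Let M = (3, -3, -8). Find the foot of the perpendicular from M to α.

(8, 0, -5)

Foot = M − λn with λ = (n·M − d)/|n|² = (-18 − 25)/43 = -1.
Foot = (3, -3, -8) − (-1)·(5, 3, 3) = (8, 0, -5).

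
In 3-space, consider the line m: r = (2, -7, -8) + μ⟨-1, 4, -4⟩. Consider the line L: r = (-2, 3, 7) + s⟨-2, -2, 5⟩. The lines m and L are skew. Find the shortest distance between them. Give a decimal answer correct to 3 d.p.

11.416

Common perpendicular direction n = (-1, 4, -4) × (-2, -2, 5) = (12, 13, 10).
With w = (-2, 3, 7) − (2, -7, -8) = (-4, 10, 15), w · n = 232.
Distance = |w · n| / |n| = |232| / √413 ≈ 11.416.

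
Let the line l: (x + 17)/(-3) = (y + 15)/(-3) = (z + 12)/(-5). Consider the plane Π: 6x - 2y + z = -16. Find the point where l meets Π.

(-5, -3, 8)

l has direction (-3, -3, -5) through (-17, -15, -12).
Substitute r = (-17, -15, -12) + t(-3, -3, -5) into the plane: -84 + (-17)t = -16, so t = -4.
Intersection: (-17, -15, -12) + (-4)·(-3, -3, -5) = (-5, -3, 8).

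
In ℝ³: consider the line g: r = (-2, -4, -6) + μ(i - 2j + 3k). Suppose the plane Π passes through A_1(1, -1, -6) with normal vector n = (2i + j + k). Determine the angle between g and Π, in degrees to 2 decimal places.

19.11

Π: n·r = n·A_1 gives 2x + y + z = -5.
sin θ = |n·v| / (|n||v|) = |3| / (√6 · √14) = 0.32733.
θ ≈ 19.11°.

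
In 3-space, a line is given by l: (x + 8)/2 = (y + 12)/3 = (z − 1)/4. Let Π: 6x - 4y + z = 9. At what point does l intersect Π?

(-4, -6, 9)

l has direction (2, 3, 4) through (-8, -12, 1).
Substitute r = (-8, -12, 1) + t(2, 3, 4) into the plane: 1 + 4t = 9, so t = 2.
Intersection: (-8, -12, 1) + 2·(2, 3, 4) = (-4, -6, 9).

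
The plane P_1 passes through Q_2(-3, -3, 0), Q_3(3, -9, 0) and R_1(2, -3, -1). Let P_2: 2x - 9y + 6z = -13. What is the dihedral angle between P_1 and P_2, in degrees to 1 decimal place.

66.3

Q_2Q_3 = (6, -6, 0), Q_2R_1 = (5, 0, -1); a normal to P_1 is Q_2Q_3 × Q_2R_1 = (6, 6, 30).
Using Q_2: P_1 has equation 6x + 6y + 30z = -36.
cos θ = |n₁·n₂| / (|n₁||n₂|) = |138| / (√972 · √121).
θ = arccos(0.40240) ≈ 66.3°.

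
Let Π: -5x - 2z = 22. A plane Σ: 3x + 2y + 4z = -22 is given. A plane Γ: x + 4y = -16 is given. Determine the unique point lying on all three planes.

Solving the 3×3 linear system -5x - 2z = 22, 3x + 2y + 4z = -22, x + 4y = -16 (e.g. by elimination or Cramer's rule, determinant = 60) gives (-4, -3, -1).

(-4, -3, -1)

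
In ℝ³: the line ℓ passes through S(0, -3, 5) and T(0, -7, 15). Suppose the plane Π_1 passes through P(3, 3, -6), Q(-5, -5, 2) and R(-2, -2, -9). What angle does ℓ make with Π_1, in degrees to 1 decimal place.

A direction vector for ℓ is T − S = (0, -4, 10).
PQ = (-8, -8, 8), PR = (-5, -5, -3); a normal to Π_1 is PQ × PR = (64, -64, 0).
Using P: Π_1 has equation 64x - 64y = 0.
sin θ = |n·v| / (|n||v|) = |256| / (√8192 · √116) = 0.26261.
θ ≈ 15.2°.

15.2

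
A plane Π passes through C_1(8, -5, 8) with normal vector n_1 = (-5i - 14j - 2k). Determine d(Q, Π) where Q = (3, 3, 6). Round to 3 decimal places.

5.533

Π: n_1·r = n_1·C_1 gives -5x - 14y - 2z = 14.
n·Q − d = (-5)·(3) + (-14)·(3) + (-2)·(6) − 14 = -83; |n| = √225.
Distance = |-83| / √225 = 83/√225 ≈ 5.533.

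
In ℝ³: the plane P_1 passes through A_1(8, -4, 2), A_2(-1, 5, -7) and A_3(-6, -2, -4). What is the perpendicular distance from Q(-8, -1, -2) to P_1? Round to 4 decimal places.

A_1A_2 = (-9, 9, -9), A_1A_3 = (-14, 2, -6); a normal to P_1 is A_1A_2 × A_1A_3 = (-36, 72, 108).
Using A_1: P_1 has equation -36x + 72y + 108z = -360.
n·Q − d = (-36)·(-8) + (72)·(-1) + (108)·(-2) − (-360) = 360; |n| = √18144.
Distance = |360| / √18144 = 360/√18144 ≈ 2.6726.

2.6726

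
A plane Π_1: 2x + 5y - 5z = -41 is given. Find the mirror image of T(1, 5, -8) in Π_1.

λ = (n·T − d)/|n|² = (67 − (-41))/54 = 2.
Reflection = T − 2λn = (1, 5, -8) − 4·(2, 5, -5) = (-7, -15, 12).

(-7, -15, 12)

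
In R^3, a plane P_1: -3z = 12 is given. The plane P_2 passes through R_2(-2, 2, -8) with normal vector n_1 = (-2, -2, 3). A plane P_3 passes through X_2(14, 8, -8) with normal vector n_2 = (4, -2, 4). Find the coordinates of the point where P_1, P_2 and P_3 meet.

(6, 0, -4)

P_2: n_1·r = n_1·R_2 gives -2x - 2y + 3z = -24.
P_3: n_2·r = n_2·X_2 gives 4x - 2y + 4z = 8.
Solving the 3×3 linear system -3z = 12, -2x - 2y + 3z = -24, 4x - 2y + 4z = 8 (e.g. by elimination or Cramer's rule, determinant = -36) gives (6, 0, -4).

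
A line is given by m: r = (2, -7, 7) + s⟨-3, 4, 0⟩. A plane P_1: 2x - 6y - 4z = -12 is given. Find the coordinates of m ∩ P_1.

Substitute r = (2, -7, 7) + t(-3, 4, 0) into the plane: 18 + (-30)t = -12, so t = 1.
Intersection: (2, -7, 7) + 1·(-3, 4, 0) = (-1, -3, 7).

(-1, -3, 7)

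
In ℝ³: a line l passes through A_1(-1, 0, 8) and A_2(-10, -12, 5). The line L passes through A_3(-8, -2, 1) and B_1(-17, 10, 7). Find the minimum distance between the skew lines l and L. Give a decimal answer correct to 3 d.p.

6.861

A direction vector for l is A_2 − A_1 = (-9, -12, -3).
A direction vector for L is B_1 − A_3 = (-9, 12, 6).
Common perpendicular direction n = (-9, -12, -3) × (-9, 12, 6) = (-36, 81, -216).
With w = (-8, -2, 1) − (-1, 0, 8) = (-7, -2, -7), w · n = 1602.
Distance = |w · n| / |n| = |1602| / √54513 ≈ 6.861.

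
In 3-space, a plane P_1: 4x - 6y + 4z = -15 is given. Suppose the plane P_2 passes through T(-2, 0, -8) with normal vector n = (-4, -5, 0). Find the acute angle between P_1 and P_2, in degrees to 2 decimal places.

P_2: n·r = n·T gives -4x - 5y = 8.
cos θ = |n₁·n₂| / (|n₁||n₂|) = |14| / (√68 · √41).
θ = arccos(0.26514) ≈ 74.62°.

74.62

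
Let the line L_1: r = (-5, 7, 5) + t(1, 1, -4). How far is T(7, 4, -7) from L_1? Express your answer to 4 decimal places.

Taking (-5, 7, 5) on L_1 with direction v = (1, 1, -4): w = T − (-5, 7, 5) = (12, -3, -12), and w × v = (24, 36, 15).
Distance = |w × v| / |v| = √2097 / √18 ≈ 10.7935.

10.7935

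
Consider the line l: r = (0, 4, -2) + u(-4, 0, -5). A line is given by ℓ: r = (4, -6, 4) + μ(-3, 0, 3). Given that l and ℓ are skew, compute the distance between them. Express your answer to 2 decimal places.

Common perpendicular direction n = (-4, 0, -5) × (-3, 0, 3) = (0, 27, 0).
With w = (4, -6, 4) − (0, 4, -2) = (4, -10, 6), w · n = -270.
Distance = |w · n| / |n| = |-270| / √729 ≈ 10.00.

10.00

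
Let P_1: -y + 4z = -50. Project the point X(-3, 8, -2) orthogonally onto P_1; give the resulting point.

Foot = X − λn with λ = (n·X − d)/|n|² = (-16 − (-50))/17 = 2.
Foot = (-3, 8, -2) − 2·(0, -1, 4) = (-3, 10, -10).

(-3, 10, -10)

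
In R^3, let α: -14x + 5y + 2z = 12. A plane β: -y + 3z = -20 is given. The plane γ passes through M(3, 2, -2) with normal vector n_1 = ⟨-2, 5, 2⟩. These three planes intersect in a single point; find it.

(-1, 2, -6)

γ: n_1·r = n_1·M gives -2x + 5y + 2z = 0.
Solving the 3×3 linear system -14x + 5y + 2z = 12, -y + 3z = -20, -2x + 5y + 2z = 0 (e.g. by elimination or Cramer's rule, determinant = 204) gives (-1, 2, -6).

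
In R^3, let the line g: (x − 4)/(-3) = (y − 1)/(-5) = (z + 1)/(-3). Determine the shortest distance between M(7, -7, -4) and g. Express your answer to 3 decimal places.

g has direction (-3, -5, -3) through (4, 1, -1).
Taking (4, 1, -1) on g with direction v = (-3, -5, -3): w = M − (4, 1, -1) = (3, -8, -3), and w × v = (9, 18, -39).
Distance = |w × v| / |v| = √1926 / √43 ≈ 6.693.

6.693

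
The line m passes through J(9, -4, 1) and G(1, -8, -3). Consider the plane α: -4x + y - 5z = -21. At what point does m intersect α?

A direction vector for m is G − J = (-8, -4, -4).
Substitute r = (9, -4, 1) + t(-8, -4, -4) into the plane: -45 + 48t = -21, so t = 1/2.
Intersection: (9, -4, 1) + (1/2)·(-8, -4, -4) = (5, -6, -1).

(5, -6, -1)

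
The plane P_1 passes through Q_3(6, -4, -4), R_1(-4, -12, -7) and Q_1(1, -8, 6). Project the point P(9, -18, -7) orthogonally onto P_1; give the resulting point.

Q_3R_1 = (-10, -8, -3), Q_3Q_1 = (-5, -4, 10); a normal to P_1 is Q_3R_1 × Q_3Q_1 = (-92, 115, 0).
Using Q_3: P_1 has equation -92x + 115y = -1012.
Foot = P − λn with λ = (n·P − d)/|n|² = (-2898 − (-1012))/21689 = -2/23.
Foot = (9, -18, -7) − (-2/23)·(-92, 115, 0) = (1, -8, -7).

(1, -8, -7)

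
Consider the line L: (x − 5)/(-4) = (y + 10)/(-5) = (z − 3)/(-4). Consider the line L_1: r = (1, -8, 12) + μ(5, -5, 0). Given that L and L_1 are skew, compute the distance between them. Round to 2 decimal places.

L has direction (-4, -5, -4) through (5, -10, 3).
Common perpendicular direction n = (-4, -5, -4) × (5, -5, 0) = (-20, -20, 45).
With w = (1, -8, 12) − (5, -10, 3) = (-4, 2, 9), w · n = 445.
Distance = |w · n| / |n| = |445| / √2825 ≈ 8.37.

8.37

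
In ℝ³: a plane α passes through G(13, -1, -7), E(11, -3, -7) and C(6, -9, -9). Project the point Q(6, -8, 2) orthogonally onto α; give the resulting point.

GE = (-2, -2, 0), GC = (-7, -8, -2); a normal to α is GE × GC = (4, -4, 2).
Using G: α has equation 4x - 4y + 2z = 42.
Foot = Q − λn with λ = (n·Q − d)/|n|² = (60 − 42)/36 = 1/2.
Foot = (6, -8, 2) − (1/2)·(4, -4, 2) = (4, -6, 1).

(4, -6, 1)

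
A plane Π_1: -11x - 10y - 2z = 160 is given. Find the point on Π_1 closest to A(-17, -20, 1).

(-6, -10, 3)

Foot = A − λn with λ = (n·A − d)/|n|² = (385 − 160)/225 = 1.
Foot = (-17, -20, 1) − 1·(-11, -10, -2) = (-6, -10, 3).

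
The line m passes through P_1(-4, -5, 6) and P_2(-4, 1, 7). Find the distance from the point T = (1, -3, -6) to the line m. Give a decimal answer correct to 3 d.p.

13.153

A direction vector for m is P_2 − P_1 = (0, 6, 1).
Taking (-4, -5, 6) on m with direction v = (0, 6, 1): w = T − (-4, -5, 6) = (5, 2, -12), and w × v = (74, -5, 30).
Distance = |w × v| / |v| = √6401 / √37 ≈ 13.153.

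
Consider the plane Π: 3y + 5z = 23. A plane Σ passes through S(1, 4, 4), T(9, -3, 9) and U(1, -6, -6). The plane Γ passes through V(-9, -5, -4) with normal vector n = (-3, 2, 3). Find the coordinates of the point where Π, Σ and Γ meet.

(3, 1, 4)

ST = (8, -7, 5), SU = (0, -10, -10); a normal to Σ is ST × SU = (120, 80, -80).
Using S: Σ has equation 120x + 80y - 80z = 120.
Γ: n·r = n·V gives -3x + 2y + 3z = 5.
Solving the 3×3 linear system 3y + 5z = 23, 120x + 80y - 80z = 120, -3x + 2y + 3z = 5 (e.g. by elimination or Cramer's rule, determinant = 2040) gives (3, 1, 4).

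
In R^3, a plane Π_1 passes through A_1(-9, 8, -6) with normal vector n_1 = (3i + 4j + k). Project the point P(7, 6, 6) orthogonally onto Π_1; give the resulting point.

Π_1: n_1·r = n_1·A_1 gives 3x + 4y + z = -1.
Foot = P − λn with λ = (n·P − d)/|n|² = (51 − (-1))/26 = 2.
Foot = (7, 6, 6) − 2·(3, 4, 1) = (1, -2, 4).

(1, -2, 4)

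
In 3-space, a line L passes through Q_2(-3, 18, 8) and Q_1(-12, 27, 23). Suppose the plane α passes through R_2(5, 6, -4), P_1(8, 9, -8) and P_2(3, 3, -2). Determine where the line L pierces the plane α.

(9, 6, -12)

A direction vector for L is Q_1 − Q_2 = (-9, 9, 15).
R_2P_1 = (3, 3, -4), R_2P_2 = (-2, -3, 2); a normal to α is R_2P_1 × R_2P_2 = (-6, 2, -3).
Using R_2: α has equation -6x + 2y - 3z = -6.
Substitute r = (-3, 18, 8) + t(-9, 9, 15) into the plane: 30 + 27t = -6, so t = -4/3.
Intersection: (-3, 18, 8) + (-4/3)·(-9, 9, 15) = (9, 6, -12).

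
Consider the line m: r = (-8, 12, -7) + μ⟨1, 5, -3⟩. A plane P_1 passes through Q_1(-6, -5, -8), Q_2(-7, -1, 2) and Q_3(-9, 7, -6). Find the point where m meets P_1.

Q_1Q_2 = (-1, 4, 10), Q_1Q_3 = (-3, 12, 2); a normal to P_1 is Q_1Q_2 × Q_1Q_3 = (-112, -28, 0).
Using Q_1: P_1 has equation -112x - 28y = 812.
Substitute r = (-8, 12, -7) + t(1, 5, -3) into the plane: 560 + (-252)t = 812, so t = -1.
Intersection: (-8, 12, -7) + (-1)·(1, 5, -3) = (-9, 7, -4).

(-9, 7, -4)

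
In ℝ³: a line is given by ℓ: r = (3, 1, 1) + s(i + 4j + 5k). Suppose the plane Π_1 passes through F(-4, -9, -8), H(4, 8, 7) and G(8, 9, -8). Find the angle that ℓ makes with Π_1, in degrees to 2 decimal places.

4.02

FH = (8, 17, 15), FG = (12, 18, 0); a normal to Π_1 is FH × FG = (-270, 180, -60).
Using F: Π_1 has equation -270x + 180y - 60z = -60.
sin θ = |n·v| / (|n||v|) = |150| / (√108900 · √42) = 0.07014.
θ ≈ 4.02°.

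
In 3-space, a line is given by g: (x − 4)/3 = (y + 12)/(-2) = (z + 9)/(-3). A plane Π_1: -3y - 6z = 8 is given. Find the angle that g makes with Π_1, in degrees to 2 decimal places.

g has direction (3, -2, -3) through (4, -12, -9).
sin θ = |n·v| / (|n||v|) = |24| / (√45 · √22) = 0.76277.
θ ≈ 49.71°.

49.71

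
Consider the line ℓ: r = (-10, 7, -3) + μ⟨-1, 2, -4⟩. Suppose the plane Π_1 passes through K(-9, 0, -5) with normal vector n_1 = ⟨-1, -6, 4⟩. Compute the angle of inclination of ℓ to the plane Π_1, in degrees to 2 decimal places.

54.03

Π_1: n_1·r = n_1·K gives -x - 6y + 4z = -11.
sin θ = |n·v| / (|n||v|) = |-27| / (√53 · √21) = 0.80931.
θ ≈ 54.03°.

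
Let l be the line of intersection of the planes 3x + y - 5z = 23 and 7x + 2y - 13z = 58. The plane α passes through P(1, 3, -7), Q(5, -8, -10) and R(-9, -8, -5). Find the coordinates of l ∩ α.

Direction of l: (3, 1, -5) × (7, 2, -13) = (-3, 4, -1).
A point on l: solving the two plane equations with x = -15 gives (-15, 23, -9).
PQ = (4, -11, -3), PR = (-10, -11, 2); a normal to α is PQ × PR = (-55, 22, -154).
Using P: α has equation -55x + 22y - 154z = 1089.
Substitute r = (-15, 23, -9) + t(-3, 4, -1) into the plane: 2717 + 407t = 1089, so t = -4.
Intersection: (-15, 23, -9) + (-4)·(-3, 4, -1) = (-3, 7, -5).

(-3, 7, -5)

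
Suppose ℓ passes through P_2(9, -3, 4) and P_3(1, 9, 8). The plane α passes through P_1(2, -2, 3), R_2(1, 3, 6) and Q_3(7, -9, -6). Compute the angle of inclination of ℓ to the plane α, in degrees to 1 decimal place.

24.8

A direction vector for ℓ is P_3 − P_2 = (-8, 12, 4).
P_1R_2 = (-1, 5, 3), P_1Q_3 = (5, -7, -9); a normal to α is P_1R_2 × P_1Q_3 = (-24, 6, -18).
Using P_1: α has equation -24x + 6y - 18z = -114.
sin θ = |n·v| / (|n||v|) = |192| / (√936 · √224) = 0.41931.
θ ≈ 24.8°.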